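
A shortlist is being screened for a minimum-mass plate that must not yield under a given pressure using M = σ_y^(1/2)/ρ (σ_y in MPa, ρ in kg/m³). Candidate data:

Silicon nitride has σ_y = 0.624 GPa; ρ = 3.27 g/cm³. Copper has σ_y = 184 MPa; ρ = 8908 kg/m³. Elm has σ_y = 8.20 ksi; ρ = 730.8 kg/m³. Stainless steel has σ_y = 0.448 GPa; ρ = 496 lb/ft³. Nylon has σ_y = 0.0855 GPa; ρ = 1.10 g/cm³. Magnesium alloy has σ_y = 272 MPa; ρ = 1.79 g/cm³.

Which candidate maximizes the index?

elm

After converting to SI:
  silicon nitride: σ_y = 624.0 MPa, ρ = 3270 kg/m³
  copper: σ_y = 184.0 MPa, ρ = 8908 kg/m³
  elm: σ_y = 56.54 MPa, ρ = 730.8 kg/m³
  stainless steel: σ_y = 448.0 MPa, ρ = 7945 kg/m³
  nylon: σ_y = 85.50 MPa, ρ = 1100 kg/m³
  magnesium alloy: σ_y = 272.0 MPa, ρ = 1790 kg/m³
  elm: M = 10.3×10⁻³
  magnesium alloy: M = 9.21×10⁻³
  nylon: M = 8.41×10⁻³
  silicon nitride: M = 7.64×10⁻³
  stainless steel: M = 2.66×10⁻³
  copper: M = 1.52×10⁻³
Elm ranks first.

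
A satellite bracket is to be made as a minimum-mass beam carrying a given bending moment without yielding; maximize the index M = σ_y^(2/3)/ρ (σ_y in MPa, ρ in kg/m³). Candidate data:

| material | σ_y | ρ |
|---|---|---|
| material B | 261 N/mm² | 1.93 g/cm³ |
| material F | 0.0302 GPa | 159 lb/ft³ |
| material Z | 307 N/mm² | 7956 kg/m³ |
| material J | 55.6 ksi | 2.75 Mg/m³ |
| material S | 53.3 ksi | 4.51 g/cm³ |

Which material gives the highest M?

Normalizing units and computing the index:
  material B: σ_y = 261.0 MPa, ρ = 1930 kg/m³
  material F: σ_y = 30.20 MPa, ρ = 2547 kg/m³
  material Z: σ_y = 307.0 MPa, ρ = 7956 kg/m³
  material J: σ_y = 383.3 MPa, ρ = 2750 kg/m³
  material S: σ_y = 367.5 MPa, ρ = 4510 kg/m³
  material B: M = 21.2×10⁻³
  material J: M = 19.2×10⁻³
  material S: M = 11.4×10⁻³
  material Z: M = 5.72×10⁻³
  material F: M = 3.81×10⁻³
Material B ranks first.

material B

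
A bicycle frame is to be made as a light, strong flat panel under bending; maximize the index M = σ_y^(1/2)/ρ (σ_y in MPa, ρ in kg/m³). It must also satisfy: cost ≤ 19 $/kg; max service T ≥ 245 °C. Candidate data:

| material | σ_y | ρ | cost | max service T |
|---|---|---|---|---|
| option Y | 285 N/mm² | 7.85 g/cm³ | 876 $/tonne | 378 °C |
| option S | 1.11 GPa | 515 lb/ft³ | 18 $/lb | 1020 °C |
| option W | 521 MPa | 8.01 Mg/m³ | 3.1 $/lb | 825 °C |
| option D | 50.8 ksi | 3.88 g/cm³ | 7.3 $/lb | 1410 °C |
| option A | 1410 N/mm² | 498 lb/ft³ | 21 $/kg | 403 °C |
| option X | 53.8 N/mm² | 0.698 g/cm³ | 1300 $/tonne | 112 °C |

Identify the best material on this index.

Screen on constraints: cost ≤ 19 $/kg; max service T ≥ 245 °C. Survivors: option Y, option W, option D.
Putting every candidate on a common basis:
  option Y: σ_y = 285.0 MPa, ρ = 7850 kg/m³
  option W: σ_y = 521.0 MPa, ρ = 8010 kg/m³
  option D: σ_y = 350.3 MPa, ρ = 3880 kg/m³
  option D: M = 4.82×10⁻³
  option W: M = 2.85×10⁻³
  option Y: M = 2.15×10⁻³
The maximum is for option D.

option D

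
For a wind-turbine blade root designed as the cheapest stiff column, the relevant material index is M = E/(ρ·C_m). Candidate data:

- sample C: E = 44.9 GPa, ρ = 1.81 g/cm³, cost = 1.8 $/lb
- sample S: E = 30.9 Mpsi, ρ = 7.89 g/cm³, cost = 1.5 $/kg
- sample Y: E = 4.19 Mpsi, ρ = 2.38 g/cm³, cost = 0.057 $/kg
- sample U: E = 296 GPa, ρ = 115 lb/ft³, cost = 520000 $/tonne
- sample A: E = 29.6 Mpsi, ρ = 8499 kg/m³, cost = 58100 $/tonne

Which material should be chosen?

After converting to SI:
  sample C: E = 44.90 GPa, ρ = 1810 kg/m³, cost = 3.968 $/kg
  sample S: E = 213.0 GPa, ρ = 7890 kg/m³, cost = 1.500 $/kg
  sample Y: E = 28.89 GPa, ρ = 2380 kg/m³, cost = 0.05700 $/kg
  sample U: E = 296.0 GPa, ρ = 1842 kg/m³, cost = 520.0 $/kg
  sample A: E = 204.1 GPa, ρ = 8499 kg/m³, cost = 58.10 $/kg
  sample Y: M = 213 MN·m per $
  sample S: M = 18.0 MN·m per $
  sample C: M = 6.25 MN·m per $
  sample A: M = 0.413 MN·m per $
  sample U: M = 0.309 MN·m per $
Sample Y ranks first.

sample Y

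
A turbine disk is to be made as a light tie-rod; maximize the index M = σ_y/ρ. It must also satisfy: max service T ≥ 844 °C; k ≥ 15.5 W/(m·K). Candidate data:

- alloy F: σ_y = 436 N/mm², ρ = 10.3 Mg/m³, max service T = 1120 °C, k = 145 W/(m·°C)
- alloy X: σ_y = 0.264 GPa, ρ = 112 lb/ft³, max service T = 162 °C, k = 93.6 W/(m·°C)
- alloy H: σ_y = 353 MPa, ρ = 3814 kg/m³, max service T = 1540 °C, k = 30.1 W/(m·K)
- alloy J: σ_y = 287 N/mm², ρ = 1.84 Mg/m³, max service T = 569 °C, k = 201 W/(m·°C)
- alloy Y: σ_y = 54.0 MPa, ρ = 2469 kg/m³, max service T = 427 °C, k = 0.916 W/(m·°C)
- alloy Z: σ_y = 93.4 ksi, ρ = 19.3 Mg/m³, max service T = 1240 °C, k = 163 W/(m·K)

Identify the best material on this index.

Screen on constraints: max service T ≥ 844 °C; k ≥ 15.5 W/(m·K). Survivors: alloy F, alloy H, alloy Z.
Putting every candidate on a common basis:
  alloy F: σ_y = 436.0 MPa, ρ = 10300 kg/m³
  alloy H: σ_y = 353.0 MPa, ρ = 3814 kg/m³
  alloy Z: σ_y = 644.0 MPa, ρ = 19300 kg/m³
  alloy H: M = 92.6 kN·m/kg
  alloy F: M = 42.3 kN·m/kg
  alloy Z: M = 33.4 kN·m/kg
Alloy H ranks first.

alloy H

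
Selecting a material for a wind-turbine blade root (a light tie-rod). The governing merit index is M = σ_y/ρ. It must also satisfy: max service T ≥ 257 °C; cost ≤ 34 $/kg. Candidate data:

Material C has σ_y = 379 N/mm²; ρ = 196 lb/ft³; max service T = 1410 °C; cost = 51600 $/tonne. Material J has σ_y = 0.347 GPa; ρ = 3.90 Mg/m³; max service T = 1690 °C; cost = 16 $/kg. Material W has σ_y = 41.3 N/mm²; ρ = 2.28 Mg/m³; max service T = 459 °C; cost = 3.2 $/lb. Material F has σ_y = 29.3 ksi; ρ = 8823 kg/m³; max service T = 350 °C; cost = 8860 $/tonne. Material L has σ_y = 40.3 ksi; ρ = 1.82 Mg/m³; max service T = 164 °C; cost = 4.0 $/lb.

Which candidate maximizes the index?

material J

Screen on constraints: max service T ≥ 257 °C; cost ≤ 34 $/kg. Survivors: material J, material W, material F.
In SI units:
  material J: σ_y = 347.0 MPa, ρ = 3900 kg/m³
  material W: σ_y = 41.30 MPa, ρ = 2280 kg/m³
  material F: σ_y = 202.0 MPa, ρ = 8823 kg/m³
  material J: M = 89.0 kN·m/kg
  material F: M = 22.9 kN·m/kg
  material W: M = 18.1 kN·m/kg
Material J has the largest M.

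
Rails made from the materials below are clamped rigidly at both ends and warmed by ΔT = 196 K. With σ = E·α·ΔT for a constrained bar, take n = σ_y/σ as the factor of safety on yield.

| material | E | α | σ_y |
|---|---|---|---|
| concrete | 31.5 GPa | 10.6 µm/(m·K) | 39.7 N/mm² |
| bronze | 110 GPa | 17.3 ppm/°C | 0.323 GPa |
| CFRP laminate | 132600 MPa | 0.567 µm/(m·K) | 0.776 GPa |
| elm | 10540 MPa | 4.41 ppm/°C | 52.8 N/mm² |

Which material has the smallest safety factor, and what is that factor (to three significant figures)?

In consistent units (E in GPa, α in ×10⁻⁶/K, σ_y in MPa):
  concrete: E = 31.50, α = 10.6, σ_y = 39.70 → σ = 65.4 MPa, n = 0.607
  bronze: E = 110.0, α = 17.3, σ_y = 323.0 → σ = 373 MPa, n = 0.866
  CFRP laminate: E = 132.6, α = 0.567, σ_y = 776.0 → σ = 14.7 MPa, n = 52.7
  elm: E = 10.54, α = 4.41, σ_y = 52.80 → σ = 9.11 MPa, n = 5.80
Smallest n: concrete with n = 0.607.

concrete, n = 0.607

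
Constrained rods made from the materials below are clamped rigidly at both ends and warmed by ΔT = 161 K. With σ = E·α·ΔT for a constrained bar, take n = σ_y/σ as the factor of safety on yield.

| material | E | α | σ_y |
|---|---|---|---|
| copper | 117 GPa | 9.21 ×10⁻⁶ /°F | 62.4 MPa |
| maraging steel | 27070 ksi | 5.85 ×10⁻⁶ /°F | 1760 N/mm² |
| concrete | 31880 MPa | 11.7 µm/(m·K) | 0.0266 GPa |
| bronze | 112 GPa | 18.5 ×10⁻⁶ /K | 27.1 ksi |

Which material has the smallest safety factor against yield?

In consistent units (E in GPa, α in ×10⁻⁶/K, σ_y in MPa):
  copper: E = 117.0, α = 16.6, σ_y = 62.40 → σ = 312 MPa, n = 0.200
  maraging steel: E = 186.6, α = 10.5, σ_y = 1760 → σ = 316 MPa, n = 5.56
  concrete: E = 31.88, α = 11.7, σ_y = 26.60 → σ = 60.1 MPa, n = 0.443
  bronze: E = 112.0, α = 18.5, σ_y = 186.8 → σ = 334 MPa, n = 0.560
Copper has the lowest safety factor, n = 0.200.

copper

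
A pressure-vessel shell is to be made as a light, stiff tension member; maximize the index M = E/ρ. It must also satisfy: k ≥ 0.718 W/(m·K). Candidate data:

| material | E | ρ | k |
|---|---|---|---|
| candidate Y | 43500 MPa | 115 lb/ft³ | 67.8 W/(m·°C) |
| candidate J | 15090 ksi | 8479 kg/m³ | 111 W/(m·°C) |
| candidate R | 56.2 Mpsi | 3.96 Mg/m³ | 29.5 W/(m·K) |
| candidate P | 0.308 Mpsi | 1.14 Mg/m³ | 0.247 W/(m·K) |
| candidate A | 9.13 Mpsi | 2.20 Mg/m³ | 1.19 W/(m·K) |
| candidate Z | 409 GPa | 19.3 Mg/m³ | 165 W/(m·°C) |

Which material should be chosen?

Screen on constraints: k ≥ 0.718 W/(m·K). Survivors: candidate Y, candidate J, candidate R, candidate A, candidate Z.
After converting to SI:
  candidate Y: E = 43.50 GPa, ρ = 1842 kg/m³
  candidate J: E = 104.0 GPa, ρ = 8479 kg/m³
  candidate R: E = 387.5 GPa, ρ = 3960 kg/m³
  candidate A: E = 62.95 GPa, ρ = 2200 kg/m³
  candidate Z: E = 409.0 GPa, ρ = 19300 kg/m³
  candidate R: M = 97.8 MN·m/kg
  candidate A: M = 28.6 MN·m/kg
  candidate Y: M = 23.6 MN·m/kg
  candidate Z: M = 21.2 MN·m/kg
  candidate J: M = 12.3 MN·m/kg
Candidate R has the largest M.

candidate R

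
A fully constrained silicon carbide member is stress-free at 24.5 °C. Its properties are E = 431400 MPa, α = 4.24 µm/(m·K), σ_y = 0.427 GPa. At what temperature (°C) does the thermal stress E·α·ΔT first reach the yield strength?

258 °C

E = 431400 MPa = 431.4 GPa.
σ_y = 0.427 GPa = 427.0 MPa.
E·α·ΔT = 427.0 MPa ⇒ ΔT = 427.0 / (431.4×10³ × 4.24×10⁻⁶) = 233.4 K.
T = 24.5 + 233.4 = 257.9 °C.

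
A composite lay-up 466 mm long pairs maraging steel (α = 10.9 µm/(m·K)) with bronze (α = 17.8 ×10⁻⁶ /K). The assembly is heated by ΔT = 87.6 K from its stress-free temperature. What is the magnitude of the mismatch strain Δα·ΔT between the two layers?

6.04×10⁻⁴

Δα = |10.9 − 17.8|×10⁻⁶/K = 6.90×10⁻⁶/K.
Mismatch strain = Δα·ΔT = 6.90×10⁻⁶ × 87.6 = 6.04×10⁻⁴.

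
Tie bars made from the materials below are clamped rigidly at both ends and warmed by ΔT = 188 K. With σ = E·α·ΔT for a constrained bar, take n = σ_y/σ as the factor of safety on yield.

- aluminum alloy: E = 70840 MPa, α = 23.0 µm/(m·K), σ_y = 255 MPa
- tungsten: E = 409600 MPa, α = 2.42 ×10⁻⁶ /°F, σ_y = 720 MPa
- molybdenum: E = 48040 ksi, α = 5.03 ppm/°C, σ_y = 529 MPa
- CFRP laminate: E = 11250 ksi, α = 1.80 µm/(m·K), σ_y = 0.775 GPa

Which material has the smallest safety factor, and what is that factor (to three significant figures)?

aluminum alloy, n = 0.832

With everything in SI (GPa, ×10⁻⁶/K, MPa):
  aluminum alloy: E = 70.84, α = 23.0, σ_y = 255.0 → σ = 306 MPa, n = 0.832
  tungsten: E = 409.6, α = 4.36, σ_y = 720.0 → σ = 335 MPa, n = 2.15
  molybdenum: E = 331.2, α = 5.03, σ_y = 529.0 → σ = 313 MPa, n = 1.69
  CFRP laminate: E = 77.57, α = 1.80, σ_y = 775.0 → σ = 26.2 MPa, n = 29.5
Aluminum alloy has the lowest safety factor, n = 0.832.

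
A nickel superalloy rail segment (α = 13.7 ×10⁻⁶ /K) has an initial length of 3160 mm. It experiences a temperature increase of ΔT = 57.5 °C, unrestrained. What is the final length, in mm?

3162.5 mm

ΔL = α·L₀·ΔT = 13.7×10⁻⁶ × 3160 mm × 57.50 K = 2.49 mm.
L = L₀ + ΔL = 3160 + 2.49 = 3162.5 mm.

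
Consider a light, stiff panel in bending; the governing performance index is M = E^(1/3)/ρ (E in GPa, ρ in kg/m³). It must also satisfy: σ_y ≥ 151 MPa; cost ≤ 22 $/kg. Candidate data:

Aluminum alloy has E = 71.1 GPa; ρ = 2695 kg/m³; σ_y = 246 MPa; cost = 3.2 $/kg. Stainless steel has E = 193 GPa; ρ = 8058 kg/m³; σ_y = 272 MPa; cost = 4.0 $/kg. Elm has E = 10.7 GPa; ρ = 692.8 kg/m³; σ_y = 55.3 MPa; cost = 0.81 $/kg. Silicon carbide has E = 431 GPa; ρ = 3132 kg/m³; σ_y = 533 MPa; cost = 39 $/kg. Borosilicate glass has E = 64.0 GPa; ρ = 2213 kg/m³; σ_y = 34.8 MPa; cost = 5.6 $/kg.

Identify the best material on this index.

Screen on constraints: σ_y ≥ 151 MPa; cost ≤ 22 $/kg. Survivors: aluminum alloy, stainless steel.
Evaluate M for each candidate:
  aluminum alloy: M = 1.54×10⁻³
  stainless steel: M = 0.717×10⁻³
Highest index: aluminum alloy.

aluminum alloy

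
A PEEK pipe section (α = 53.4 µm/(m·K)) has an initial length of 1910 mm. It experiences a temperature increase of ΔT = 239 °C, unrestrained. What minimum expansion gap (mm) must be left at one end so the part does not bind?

ΔL = α·L₀·ΔT = 53.4×10⁻⁶ × 1910 mm × 239.0 K = 24.4 mm.

24.4 mm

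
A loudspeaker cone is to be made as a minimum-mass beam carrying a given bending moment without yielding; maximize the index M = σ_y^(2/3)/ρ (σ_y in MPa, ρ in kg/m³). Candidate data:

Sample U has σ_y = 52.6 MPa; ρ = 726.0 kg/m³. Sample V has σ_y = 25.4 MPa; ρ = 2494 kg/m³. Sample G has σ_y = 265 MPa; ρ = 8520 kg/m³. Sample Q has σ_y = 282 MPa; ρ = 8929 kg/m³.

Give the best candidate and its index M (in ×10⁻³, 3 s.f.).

sample U, M = 19.3×10⁻³

Computing M directly (units already consistent):
  sample U: M = 19.3×10⁻³
  sample G: M = 4.84×10⁻³
  sample Q: M = 4.82×10⁻³
  sample V: M = 3.46×10⁻³
Sample U ranks first.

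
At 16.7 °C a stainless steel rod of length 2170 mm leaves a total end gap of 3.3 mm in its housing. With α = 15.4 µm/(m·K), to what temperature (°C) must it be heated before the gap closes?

115 °C

α·L₀·ΔT = 3.3 mm ⇒ ΔT = 3.3 / (15.4×10⁻⁶ × 2170.0) = 98.75 K.
T = 16.7 + 98.75 = 115.4 °C.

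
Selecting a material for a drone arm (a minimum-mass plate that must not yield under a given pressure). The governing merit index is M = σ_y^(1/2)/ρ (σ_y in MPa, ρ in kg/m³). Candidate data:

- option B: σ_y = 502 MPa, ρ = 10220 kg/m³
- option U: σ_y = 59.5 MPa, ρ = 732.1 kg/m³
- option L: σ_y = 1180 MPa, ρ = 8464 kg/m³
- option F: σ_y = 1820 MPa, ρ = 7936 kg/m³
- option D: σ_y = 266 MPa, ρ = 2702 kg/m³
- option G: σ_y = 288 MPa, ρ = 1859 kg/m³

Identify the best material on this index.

option U

Computing M directly (units already consistent):
  option U: M = 10.5×10⁻³
  option G: M = 9.13×10⁻³
  option D: M = 6.04×10⁻³
  option F: M = 5.38×10⁻³
  option L: M = 4.06×10⁻³
  option B: M = 2.19×10⁻³
Option U has the largest M.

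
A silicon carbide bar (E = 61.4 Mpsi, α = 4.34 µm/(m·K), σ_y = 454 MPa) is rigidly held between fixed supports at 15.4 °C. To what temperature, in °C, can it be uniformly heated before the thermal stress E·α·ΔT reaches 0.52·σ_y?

144 °C

E = 61.4 Mpsi = 423.3 GPa.
E·α·ΔT = 236.1 MPa ⇒ ΔT = 236.1 / (423.3×10³ × 4.34×10⁻⁶) = 128.5 K.
T = 15.4 + 128.5 = 143.9 °C.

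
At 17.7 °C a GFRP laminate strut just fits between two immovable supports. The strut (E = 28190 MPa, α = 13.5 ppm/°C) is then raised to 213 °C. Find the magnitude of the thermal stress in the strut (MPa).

74.3 MPa

E = 28190 MPa = 28.19 GPa.
ΔT = 195.3 K. Constrained thermal stress σ = E·α·ΔT = 28.19×10³ MPa × 13.5×10⁻⁶ × 195.3 = 74.3 MPa (compressive).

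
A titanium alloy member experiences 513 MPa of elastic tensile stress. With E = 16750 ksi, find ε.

4.44×10⁻³

E = 16750 ksi = 115.5 GPa = 115500 MPa.
ε = σ/E = 513 / 115500 = 4.44×10⁻³.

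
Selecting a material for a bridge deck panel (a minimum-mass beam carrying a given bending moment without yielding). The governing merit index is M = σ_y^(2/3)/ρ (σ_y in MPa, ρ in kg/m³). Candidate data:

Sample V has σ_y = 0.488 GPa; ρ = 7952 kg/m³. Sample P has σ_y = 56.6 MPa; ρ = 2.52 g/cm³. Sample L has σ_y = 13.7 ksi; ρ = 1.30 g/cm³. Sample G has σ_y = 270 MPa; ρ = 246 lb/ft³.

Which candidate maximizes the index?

Convert each candidate to consistent units, then evaluate M:
  sample V: σ_y = 488.0 MPa, ρ = 7952 kg/m³
  sample P: σ_y = 56.60 MPa, ρ = 2520 kg/m³
  sample L: σ_y = 94.46 MPa, ρ = 1300 kg/m³
  sample G: σ_y = 270.0 MPa, ρ = 3941 kg/m³
  sample L: M = 16.0×10⁻³
  sample G: M = 10.6×10⁻³
  sample V: M = 7.79×10⁻³
  sample P: M = 5.85×10⁻³
Sample L ranks first.

sample L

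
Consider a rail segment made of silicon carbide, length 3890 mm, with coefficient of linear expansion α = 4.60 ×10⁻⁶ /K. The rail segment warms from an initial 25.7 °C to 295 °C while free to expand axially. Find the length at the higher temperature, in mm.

3894.8 mm

ΔT = 295 − 25.7 = 269.3 K.
ΔL = α·L₀·ΔT = 4.60×10⁻⁶ × 3890 mm × 269.3 K = 4.82 mm.
L = L₀ + ΔL = 3890 + 4.82 = 3894.8 mm.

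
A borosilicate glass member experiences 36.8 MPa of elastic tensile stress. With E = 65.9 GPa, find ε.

ε = σ/E = 36.8 / 65900 = 5.58×10⁻⁴.

5.58×10⁻⁴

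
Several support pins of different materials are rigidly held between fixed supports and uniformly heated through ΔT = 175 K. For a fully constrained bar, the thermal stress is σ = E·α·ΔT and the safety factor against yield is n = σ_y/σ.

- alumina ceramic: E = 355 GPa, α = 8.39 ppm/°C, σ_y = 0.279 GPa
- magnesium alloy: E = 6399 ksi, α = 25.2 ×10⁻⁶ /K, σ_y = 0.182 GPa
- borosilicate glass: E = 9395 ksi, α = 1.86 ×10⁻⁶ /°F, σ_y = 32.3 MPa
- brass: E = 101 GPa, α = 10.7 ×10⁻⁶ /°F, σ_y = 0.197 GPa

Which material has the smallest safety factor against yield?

In consistent units (E in GPa, α in ×10⁻⁶/K, σ_y in MPa):
  alumina ceramic: E = 355.0, α = 8.39, σ_y = 279.0 → σ = 521 MPa, n = 0.535
  magnesium alloy: E = 44.12, α = 25.2, σ_y = 182.0 → σ = 195 MPa, n = 0.935
  borosilicate glass: E = 64.78, α = 3.35, σ_y = 32.30 → σ = 38.0 MPa, n = 0.851
  brass: E = 101.0, α = 19.3, σ_y = 197.0 → σ = 340 MPa, n = 0.579
The minimum is alumina ceramic at n = 0.535.

alumina ceramic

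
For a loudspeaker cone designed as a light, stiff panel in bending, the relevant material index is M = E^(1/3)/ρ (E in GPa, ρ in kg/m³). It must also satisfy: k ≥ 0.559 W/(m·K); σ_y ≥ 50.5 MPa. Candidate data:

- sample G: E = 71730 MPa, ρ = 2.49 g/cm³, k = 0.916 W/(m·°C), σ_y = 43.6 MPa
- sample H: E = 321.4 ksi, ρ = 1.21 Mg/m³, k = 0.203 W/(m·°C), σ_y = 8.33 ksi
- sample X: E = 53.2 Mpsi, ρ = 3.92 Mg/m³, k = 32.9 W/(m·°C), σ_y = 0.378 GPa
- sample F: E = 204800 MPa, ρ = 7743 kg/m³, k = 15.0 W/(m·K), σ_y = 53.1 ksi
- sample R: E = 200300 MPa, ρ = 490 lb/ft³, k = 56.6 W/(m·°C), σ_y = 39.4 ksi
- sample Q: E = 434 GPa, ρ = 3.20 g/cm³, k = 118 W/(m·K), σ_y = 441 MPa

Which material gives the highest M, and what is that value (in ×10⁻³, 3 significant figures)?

Screen on constraints: k ≥ 0.559 W/(m·K); σ_y ≥ 50.5 MPa. Survivors: sample X, sample F, sample R, sample Q.
In SI units:
  sample X: E = 366.8 GPa, ρ = 3920 kg/m³
  sample F: E = 204.8 GPa, ρ = 7743 kg/m³
  sample R: E = 200.3 GPa, ρ = 7849 kg/m³
  sample Q: E = 434.0 GPa, ρ = 3200 kg/m³
  sample Q: M = 2.37×10⁻³
  sample X: M = 1.83×10⁻³
  sample F: M = 0.761×10⁻³
  sample R: M = 0.745×10⁻³
Sample Q has the largest M.

sample Q, M = 2.37×10⁻³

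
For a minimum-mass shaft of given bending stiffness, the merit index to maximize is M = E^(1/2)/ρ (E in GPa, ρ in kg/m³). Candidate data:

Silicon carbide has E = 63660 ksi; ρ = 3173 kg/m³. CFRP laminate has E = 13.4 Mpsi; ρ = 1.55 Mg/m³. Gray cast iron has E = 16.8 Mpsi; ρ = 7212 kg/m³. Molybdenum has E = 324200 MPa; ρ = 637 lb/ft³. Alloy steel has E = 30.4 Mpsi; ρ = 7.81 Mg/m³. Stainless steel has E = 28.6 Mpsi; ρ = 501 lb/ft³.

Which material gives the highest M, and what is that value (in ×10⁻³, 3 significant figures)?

Normalizing units and computing the index:
  silicon carbide: E = 438.9 GPa, ρ = 3173 kg/m³
  CFRP laminate: E = 92.39 GPa, ρ = 1550 kg/m³
  gray cast iron: E = 115.8 GPa, ρ = 7212 kg/m³
  molybdenum: E = 324.2 GPa, ρ = 10200 kg/m³
  alloy steel: E = 209.6 GPa, ρ = 7810 kg/m³
  stainless steel: E = 197.2 GPa, ρ = 8025 kg/m³
  silicon carbide: M = 6.60×10⁻³
  CFRP laminate: M = 6.20×10⁻³
  alloy steel: M = 1.85×10⁻³
  molybdenum: M = 1.76×10⁻³
  stainless steel: M = 1.75×10⁻³
  gray cast iron: M = 1.49×10⁻³
The maximum is for silicon carbide.

silicon carbide, M = 6.60×10⁻³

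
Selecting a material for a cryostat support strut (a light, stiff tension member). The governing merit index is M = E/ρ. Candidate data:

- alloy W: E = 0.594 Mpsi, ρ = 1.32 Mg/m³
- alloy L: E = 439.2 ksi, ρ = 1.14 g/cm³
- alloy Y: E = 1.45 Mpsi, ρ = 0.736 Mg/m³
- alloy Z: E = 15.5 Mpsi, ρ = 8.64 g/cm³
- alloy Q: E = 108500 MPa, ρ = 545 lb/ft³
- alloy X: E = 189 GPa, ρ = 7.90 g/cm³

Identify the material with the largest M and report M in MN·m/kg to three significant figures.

Putting every candidate on a common basis:
  alloy W: E = 4.095 GPa, ρ = 1320 kg/m³
  alloy L: E = 3.028 GPa, ρ = 1140 kg/m³
  alloy Y: E = 9.997 GPa, ρ = 736.0 kg/m³
  alloy Z: E = 106.9 GPa, ρ = 8640 kg/m³
  alloy Q: E = 108.5 GPa, ρ = 8730 kg/m³
  alloy X: E = 189.0 GPa, ρ = 7900 kg/m³
  alloy X: M = 23.9 MN·m/kg
  alloy Y: M = 13.6 MN·m/kg
  alloy Q: M = 12.4 MN·m/kg
  alloy Z: M = 12.4 MN·m/kg
  alloy W: M = 3.10 MN·m/kg
  alloy L: M = 2.66 MN·m/kg
Alloy X has the largest M.

alloy X, M = 23.9 MN·m/kg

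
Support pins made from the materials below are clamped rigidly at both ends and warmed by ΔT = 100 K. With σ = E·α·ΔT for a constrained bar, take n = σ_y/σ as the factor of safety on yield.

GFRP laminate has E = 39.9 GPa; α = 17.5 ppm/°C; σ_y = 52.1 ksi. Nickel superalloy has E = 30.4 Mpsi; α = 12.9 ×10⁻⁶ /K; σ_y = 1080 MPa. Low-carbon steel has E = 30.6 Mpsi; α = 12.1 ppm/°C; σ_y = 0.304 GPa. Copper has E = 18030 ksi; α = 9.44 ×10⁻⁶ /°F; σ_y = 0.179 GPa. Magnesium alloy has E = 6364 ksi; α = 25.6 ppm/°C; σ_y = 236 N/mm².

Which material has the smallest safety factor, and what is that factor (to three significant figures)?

With everything in SI (GPa, ×10⁻⁶/K, MPa):
  GFRP laminate: E = 39.90, α = 17.5, σ_y = 359.2 → σ = 69.8 MPa, n = 5.14
  nickel superalloy: E = 209.6, α = 12.9, σ_y = 1080 → σ = 270 MPa, n = 3.99
  low-carbon steel: E = 211.0, α = 12.1, σ_y = 304.0 → σ = 255 MPa, n = 1.19
  copper: E = 124.3, α = 17.0, σ_y = 179.0 → σ = 211 MPa, n = 0.847
  magnesium alloy: E = 43.88, α = 25.6, σ_y = 236.0 → σ = 112 MPa, n = 2.10
Smallest n: copper with n = 0.847.

copper, n = 0.847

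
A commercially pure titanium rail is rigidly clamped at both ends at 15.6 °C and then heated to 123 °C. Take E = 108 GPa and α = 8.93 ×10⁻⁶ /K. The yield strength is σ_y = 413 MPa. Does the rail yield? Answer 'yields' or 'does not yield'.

does not yield

ΔT = 107.4 K. Constrained thermal stress σ = E·α·ΔT = 108.0×10³ MPa × 8.93×10⁻⁶ × 107.4 = 104 MPa (compressive).
Compare to σ_y = 413 MPa: σ < σ_y, so it does not yield.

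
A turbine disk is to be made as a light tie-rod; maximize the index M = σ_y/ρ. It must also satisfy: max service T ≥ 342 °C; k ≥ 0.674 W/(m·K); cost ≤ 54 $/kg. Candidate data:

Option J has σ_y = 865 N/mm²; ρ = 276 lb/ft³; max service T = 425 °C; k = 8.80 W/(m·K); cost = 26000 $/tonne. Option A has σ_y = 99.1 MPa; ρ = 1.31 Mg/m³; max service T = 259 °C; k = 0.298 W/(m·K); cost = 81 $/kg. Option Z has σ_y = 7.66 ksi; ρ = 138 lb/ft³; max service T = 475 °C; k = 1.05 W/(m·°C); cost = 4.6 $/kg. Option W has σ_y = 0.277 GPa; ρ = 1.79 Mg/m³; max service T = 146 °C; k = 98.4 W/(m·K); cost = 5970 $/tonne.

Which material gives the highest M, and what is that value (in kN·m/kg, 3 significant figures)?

option J, M = 196 kN·m/kg

Screen on constraints: max service T ≥ 342 °C; k ≥ 0.674 W/(m·K); cost ≤ 54 $/kg. Survivors: option J, option Z.
After converting to SI:
  option J: σ_y = 865.0 MPa, ρ = 4421 kg/m³
  option Z: σ_y = 52.81 MPa, ρ = 2211 kg/m³
  option J: M = 196 kN·m/kg
  option Z: M = 23.9 kN·m/kg
The maximum is for option J.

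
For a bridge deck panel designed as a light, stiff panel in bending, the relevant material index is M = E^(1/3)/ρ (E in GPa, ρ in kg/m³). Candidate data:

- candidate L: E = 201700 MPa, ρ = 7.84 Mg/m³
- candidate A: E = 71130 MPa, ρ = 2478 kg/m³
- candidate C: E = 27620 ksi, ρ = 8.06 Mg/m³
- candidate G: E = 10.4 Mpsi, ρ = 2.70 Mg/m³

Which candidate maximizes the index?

candidate A

In SI units:
  candidate L: E = 201.7 GPa, ρ = 7840 kg/m³
  candidate A: E = 71.13 GPa, ρ = 2478 kg/m³
  candidate C: E = 190.4 GPa, ρ = 8060 kg/m³
  candidate G: E = 71.71 GPa, ρ = 2700 kg/m³
  candidate A: M = 1.67×10⁻³
  candidate G: M = 1.54×10⁻³
  candidate L: M = 0.748×10⁻³
  candidate C: M = 0.714×10⁻³
Highest index: candidate A.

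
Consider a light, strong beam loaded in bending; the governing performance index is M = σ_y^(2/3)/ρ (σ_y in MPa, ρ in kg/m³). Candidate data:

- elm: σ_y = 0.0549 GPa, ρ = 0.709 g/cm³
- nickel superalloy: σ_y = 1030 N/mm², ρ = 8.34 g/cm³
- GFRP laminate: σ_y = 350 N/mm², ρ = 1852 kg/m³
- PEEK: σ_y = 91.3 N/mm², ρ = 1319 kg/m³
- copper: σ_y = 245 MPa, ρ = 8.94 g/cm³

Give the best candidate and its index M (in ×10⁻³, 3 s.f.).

GFRP laminate, M = 26.8×10⁻³

Putting every candidate on a common basis:
  elm: σ_y = 54.90 MPa, ρ = 709.0 kg/m³
  nickel superalloy: σ_y = 1030 MPa, ρ = 8340 kg/m³
  GFRP laminate: σ_y = 350.0 MPa, ρ = 1852 kg/m³
  PEEK: σ_y = 91.30 MPa, ρ = 1319 kg/m³
  copper: σ_y = 245.0 MPa, ρ = 8940 kg/m³
  GFRP laminate: M = 26.8×10⁻³
  elm: M = 20.4×10⁻³
  PEEK: M = 15.4×10⁻³
  nickel superalloy: M = 12.2×10⁻³
  copper: M = 4.38×10⁻³
GFRP laminate has the largest M.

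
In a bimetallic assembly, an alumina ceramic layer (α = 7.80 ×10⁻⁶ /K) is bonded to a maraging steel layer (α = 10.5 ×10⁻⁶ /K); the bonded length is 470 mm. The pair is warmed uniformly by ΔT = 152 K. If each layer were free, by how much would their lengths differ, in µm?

Δα = |7.80 − 10.5|×10⁻⁶/K = 2.70×10⁻⁶/K.
ΔL_mismatch = Δα·L·ΔT = 2.70×10⁻⁶ × 470.0 mm × 152.0 K = 193 µm.

193 µm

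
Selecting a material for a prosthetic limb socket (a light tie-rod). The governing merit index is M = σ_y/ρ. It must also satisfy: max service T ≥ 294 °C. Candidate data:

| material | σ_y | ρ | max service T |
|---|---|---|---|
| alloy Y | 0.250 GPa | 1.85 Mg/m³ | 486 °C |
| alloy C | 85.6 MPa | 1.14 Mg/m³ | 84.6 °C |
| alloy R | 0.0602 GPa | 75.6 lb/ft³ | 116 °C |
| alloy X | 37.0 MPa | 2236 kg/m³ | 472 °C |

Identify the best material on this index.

alloy Y

Screen on constraints: max service T ≥ 294 °C. Survivors: alloy Y, alloy X.
In SI units:
  alloy Y: σ_y = 250.0 MPa, ρ = 1850 kg/m³
  alloy X: σ_y = 37.00 MPa, ρ = 2236 kg/m³
  alloy Y: M = 135 kN·m/kg
  alloy X: M = 16.5 kN·m/kg
The maximum is for alloy Y.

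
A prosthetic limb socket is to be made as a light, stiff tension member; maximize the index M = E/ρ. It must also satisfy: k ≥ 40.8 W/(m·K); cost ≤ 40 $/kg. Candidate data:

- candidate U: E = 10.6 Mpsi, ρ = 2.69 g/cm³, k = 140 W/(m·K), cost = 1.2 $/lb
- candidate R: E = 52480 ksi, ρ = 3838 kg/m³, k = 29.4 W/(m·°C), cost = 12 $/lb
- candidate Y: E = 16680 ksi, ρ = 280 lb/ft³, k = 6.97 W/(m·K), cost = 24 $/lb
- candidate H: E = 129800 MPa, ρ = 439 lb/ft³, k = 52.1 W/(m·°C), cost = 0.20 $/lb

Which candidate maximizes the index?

candidate U

Screen on constraints: k ≥ 40.8 W/(m·K); cost ≤ 40 $/kg. Survivors: candidate U, candidate H.
Convert each candidate to consistent units, then evaluate M:
  candidate U: E = 73.08 GPa, ρ = 2690 kg/m³
  candidate H: E = 129.8 GPa, ρ = 7032 kg/m³
  candidate U: M = 27.2 MN·m/kg
  candidate H: M = 18.5 MN·m/kg
Highest index: candidate U.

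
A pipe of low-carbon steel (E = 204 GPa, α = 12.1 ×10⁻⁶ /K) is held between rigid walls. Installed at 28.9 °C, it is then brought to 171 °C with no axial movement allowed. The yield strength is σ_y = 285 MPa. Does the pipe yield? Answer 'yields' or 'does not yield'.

yields

ΔT = 142.1 K. Constrained thermal stress σ = E·α·ΔT = 204.0×10³ MPa × 12.1×10⁻⁶ × 142.1 = 351 MPa (compressive).
Compare to σ_y = 285 MPa: σ ≥ σ_y, so it yields.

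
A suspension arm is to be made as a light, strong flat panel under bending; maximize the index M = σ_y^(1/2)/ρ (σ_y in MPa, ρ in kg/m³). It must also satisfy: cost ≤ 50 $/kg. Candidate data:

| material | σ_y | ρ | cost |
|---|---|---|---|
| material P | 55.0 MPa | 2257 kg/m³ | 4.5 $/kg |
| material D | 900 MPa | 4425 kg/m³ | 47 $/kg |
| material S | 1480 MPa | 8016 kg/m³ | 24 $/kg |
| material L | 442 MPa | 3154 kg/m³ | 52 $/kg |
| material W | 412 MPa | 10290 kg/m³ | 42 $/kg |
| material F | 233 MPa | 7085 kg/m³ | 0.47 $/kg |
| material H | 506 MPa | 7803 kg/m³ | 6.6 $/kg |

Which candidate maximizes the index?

material D

Screen on constraints: cost ≤ 50 $/kg. Survivors: material P, material D, material S, material W, material F, material H.
Per-candidate index values:
  material D: M = 6.78×10⁻³
  material S: M = 4.80×10⁻³
  material P: M = 3.29×10⁻³
  material H: M = 2.88×10⁻³
  material F: M = 2.15×10⁻³
  material W: M = 1.97×10⁻³
Highest index: material D.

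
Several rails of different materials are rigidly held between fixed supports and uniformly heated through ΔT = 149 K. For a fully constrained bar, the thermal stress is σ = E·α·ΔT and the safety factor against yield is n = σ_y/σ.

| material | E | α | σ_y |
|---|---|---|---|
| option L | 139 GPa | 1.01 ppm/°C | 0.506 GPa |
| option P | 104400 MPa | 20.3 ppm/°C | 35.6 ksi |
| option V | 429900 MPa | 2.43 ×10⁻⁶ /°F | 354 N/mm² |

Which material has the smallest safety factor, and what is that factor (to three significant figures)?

Converting E to GPa, α to ×10⁻⁶/K, σ_y to MPa, then σ and n for each:
  option L: E = 139.0, α = 1.01, σ_y = 506.0 → σ = 20.9 MPa, n = 24.2
  option P: E = 104.4, α = 20.3, σ_y = 245.5 → σ = 316 MPa, n = 0.777
  option V: E = 429.9, α = 4.37, σ_y = 354.0 → σ = 280 MPa, n = 1.26
Smallest n: option P with n = 0.777.

option P, n = 0.777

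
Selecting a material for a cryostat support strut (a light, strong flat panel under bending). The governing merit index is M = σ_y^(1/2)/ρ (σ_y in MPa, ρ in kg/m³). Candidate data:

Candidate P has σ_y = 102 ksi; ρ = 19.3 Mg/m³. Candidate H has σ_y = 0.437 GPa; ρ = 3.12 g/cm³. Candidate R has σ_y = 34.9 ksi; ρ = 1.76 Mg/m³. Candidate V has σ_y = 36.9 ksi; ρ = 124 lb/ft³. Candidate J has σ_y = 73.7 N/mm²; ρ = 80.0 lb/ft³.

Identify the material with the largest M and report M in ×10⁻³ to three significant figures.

candidate R, M = 8.81×10⁻³

Putting every candidate on a common basis:
  candidate P: σ_y = 703.3 MPa, ρ = 19300 kg/m³
  candidate H: σ_y = 437.0 MPa, ρ = 3120 kg/m³
  candidate R: σ_y = 240.6 MPa, ρ = 1760 kg/m³
  candidate V: σ_y = 254.4 MPa, ρ = 1986 kg/m³
  candidate J: σ_y = 73.70 MPa, ρ = 1281 kg/m³
  candidate R: M = 8.81×10⁻³
  candidate V: M = 8.03×10⁻³
  candidate H: M = 6.70×10⁻³
  candidate J: M = 6.70×10⁻³
  candidate P: M = 1.37×10⁻³
Candidate R has the largest M.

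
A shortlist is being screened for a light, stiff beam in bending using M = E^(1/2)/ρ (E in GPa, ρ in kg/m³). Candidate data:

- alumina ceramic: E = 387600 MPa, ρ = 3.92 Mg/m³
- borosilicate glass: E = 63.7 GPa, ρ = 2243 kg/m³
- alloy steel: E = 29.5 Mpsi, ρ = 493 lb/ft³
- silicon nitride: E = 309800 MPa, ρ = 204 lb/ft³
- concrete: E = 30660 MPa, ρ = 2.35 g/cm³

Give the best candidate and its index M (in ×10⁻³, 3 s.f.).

silicon nitride, M = 5.39×10⁻³

Convert each candidate to consistent units, then evaluate M:
  alumina ceramic: E = 387.6 GPa, ρ = 3920 kg/m³
  borosilicate glass: E = 63.70 GPa, ρ = 2243 kg/m³
  alloy steel: E = 203.4 GPa, ρ = 7897 kg/m³
  silicon nitride: E = 309.8 GPa, ρ = 3268 kg/m³
  concrete: E = 30.66 GPa, ρ = 2350 kg/m³
  silicon nitride: M = 5.39×10⁻³
  alumina ceramic: M = 5.02×10⁻³
  borosilicate glass: M = 3.56×10⁻³
  concrete: M = 2.36×10⁻³
  alloy steel: M = 1.81×10⁻³
Highest index: silicon nitride.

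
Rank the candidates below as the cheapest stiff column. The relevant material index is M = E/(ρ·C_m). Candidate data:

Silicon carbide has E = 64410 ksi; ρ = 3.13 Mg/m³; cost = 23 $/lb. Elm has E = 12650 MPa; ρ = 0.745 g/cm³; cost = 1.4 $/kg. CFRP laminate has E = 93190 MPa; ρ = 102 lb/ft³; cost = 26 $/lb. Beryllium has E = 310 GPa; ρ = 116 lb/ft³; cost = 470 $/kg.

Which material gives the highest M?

Convert each candidate to consistent units, then evaluate M:
  silicon carbide: E = 444.1 GPa, ρ = 3130 kg/m³, cost = 50.71 $/kg
  elm: E = 12.65 GPa, ρ = 745.0 kg/m³, cost = 1.400 $/kg
  CFRP laminate: E = 93.19 GPa, ρ = 1634 kg/m³, cost = 57.32 $/kg
  beryllium: E = 310.0 GPa, ρ = 1858 kg/m³, cost = 470.0 $/kg
  elm: M = 12.1 MN·m per $
  silicon carbide: M = 2.80 MN·m per $
  CFRP laminate: M = 0.995 MN·m per $
  beryllium: M = 0.355 MN·m per $
Highest index: elm.

elm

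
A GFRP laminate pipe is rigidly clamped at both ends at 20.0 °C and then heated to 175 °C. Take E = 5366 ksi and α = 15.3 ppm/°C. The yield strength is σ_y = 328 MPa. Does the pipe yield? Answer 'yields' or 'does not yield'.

does not yield

E = 5366 ksi = 37.00 GPa.
ΔT = 155.0 K. Constrained thermal stress σ = E·α·ΔT = 37.00×10³ MPa × 15.3×10⁻⁶ × 155.0 = 87.7 MPa (compressive).
Compare to σ_y = 328 MPa: σ < σ_y, so it does not yield.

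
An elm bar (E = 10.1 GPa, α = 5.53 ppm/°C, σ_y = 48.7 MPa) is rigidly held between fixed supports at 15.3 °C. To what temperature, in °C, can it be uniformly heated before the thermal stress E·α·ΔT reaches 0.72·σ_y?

E·α·ΔT = 35.06 MPa ⇒ ΔT = 35.06 / (10.10×10³ × 5.53×10⁻⁶) = 627.8 K.
T = 15.3 + 627.8 = 643.1 °C.

643 °C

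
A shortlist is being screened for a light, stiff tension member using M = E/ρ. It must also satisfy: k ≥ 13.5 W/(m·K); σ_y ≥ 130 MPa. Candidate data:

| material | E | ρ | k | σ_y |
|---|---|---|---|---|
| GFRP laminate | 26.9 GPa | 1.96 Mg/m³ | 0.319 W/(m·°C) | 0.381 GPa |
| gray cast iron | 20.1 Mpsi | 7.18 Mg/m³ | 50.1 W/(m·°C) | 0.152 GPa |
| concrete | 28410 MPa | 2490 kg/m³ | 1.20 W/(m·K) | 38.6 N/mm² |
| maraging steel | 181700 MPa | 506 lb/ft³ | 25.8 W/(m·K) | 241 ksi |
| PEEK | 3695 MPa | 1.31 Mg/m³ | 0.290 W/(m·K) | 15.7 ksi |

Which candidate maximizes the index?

maraging steel

Screen on constraints: k ≥ 13.5 W/(m·K); σ_y ≥ 130 MPa. Survivors: gray cast iron, maraging steel.
Putting every candidate on a common basis:
  gray cast iron: E = 138.6 GPa, ρ = 7180 kg/m³
  maraging steel: E = 181.7 GPa, ρ = 8105 kg/m³
  maraging steel: M = 22.4 MN·m/kg
  gray cast iron: M = 19.3 MN·m/kg
Maraging steel ranks first.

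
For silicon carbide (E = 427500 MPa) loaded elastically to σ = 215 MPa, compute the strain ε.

E = 427500 MPa = 427.5 GPa = 427500 MPa.
ε = σ/E = 215 / 427500 = 5.03×10⁻⁴.

5.03×10⁻⁴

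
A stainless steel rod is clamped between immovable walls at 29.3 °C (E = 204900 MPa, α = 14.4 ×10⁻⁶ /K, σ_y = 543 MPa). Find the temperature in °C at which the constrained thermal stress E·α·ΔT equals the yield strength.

213 °C

E = 204900 MPa = 204.9 GPa.
E·α·ΔT = 543.0 MPa ⇒ ΔT = 543.0 / (204.9×10³ × 14.4×10⁻⁶) = 184.0 K.
T = 29.3 + 184.0 = 213.3 °C.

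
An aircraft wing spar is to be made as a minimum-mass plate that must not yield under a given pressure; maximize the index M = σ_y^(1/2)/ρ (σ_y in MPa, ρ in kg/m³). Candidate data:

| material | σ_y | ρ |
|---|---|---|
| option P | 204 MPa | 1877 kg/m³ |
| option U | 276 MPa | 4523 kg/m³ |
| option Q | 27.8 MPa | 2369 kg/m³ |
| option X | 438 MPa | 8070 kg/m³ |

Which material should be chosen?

Evaluate M for each candidate:
  option P: M = 7.61×10⁻³
  option U: M = 3.67×10⁻³
  option X: M = 2.59×10⁻³
  option Q: M = 2.23×10⁻³
Option P has the largest M.

option P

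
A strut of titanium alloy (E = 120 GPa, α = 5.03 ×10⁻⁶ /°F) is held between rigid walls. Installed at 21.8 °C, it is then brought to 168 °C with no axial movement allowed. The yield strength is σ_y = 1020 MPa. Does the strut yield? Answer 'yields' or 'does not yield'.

α = 5.03×10⁻⁶/°F × 9/5 = 9.05×10⁻⁶/K.
ΔT = 146.2 K. Constrained thermal stress σ = E·α·ΔT = 120.0×10³ MPa × 9.05×10⁻⁶ × 146.2 = 159 MPa (compressive).
Compare to σ_y = 1020 MPa: σ < σ_y, so it does not yield.

does not yield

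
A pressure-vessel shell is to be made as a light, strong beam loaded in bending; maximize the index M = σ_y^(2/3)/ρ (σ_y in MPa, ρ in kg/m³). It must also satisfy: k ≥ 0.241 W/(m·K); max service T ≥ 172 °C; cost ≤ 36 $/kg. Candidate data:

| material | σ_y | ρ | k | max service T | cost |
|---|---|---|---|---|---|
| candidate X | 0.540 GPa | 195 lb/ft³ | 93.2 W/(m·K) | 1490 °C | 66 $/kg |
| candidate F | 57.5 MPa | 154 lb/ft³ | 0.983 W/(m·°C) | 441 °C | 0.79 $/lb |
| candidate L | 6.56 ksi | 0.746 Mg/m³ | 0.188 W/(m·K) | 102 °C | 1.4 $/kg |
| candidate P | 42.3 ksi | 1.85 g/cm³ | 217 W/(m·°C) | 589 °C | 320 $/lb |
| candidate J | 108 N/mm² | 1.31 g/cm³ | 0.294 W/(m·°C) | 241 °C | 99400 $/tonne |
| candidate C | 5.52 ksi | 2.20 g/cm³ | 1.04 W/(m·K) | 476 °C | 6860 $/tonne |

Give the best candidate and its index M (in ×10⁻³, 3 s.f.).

Screen on constraints: k ≥ 0.241 W/(m·K); max service T ≥ 172 °C; cost ≤ 36 $/kg. Survivors: candidate F, candidate C.
In SI units:
  candidate F: σ_y = 57.50 MPa, ρ = 2467 kg/m³
  candidate C: σ_y = 38.06 MPa, ρ = 2200 kg/m³
  candidate F: M = 6.04×10⁻³
  candidate C: M = 5.14×10⁻³
The maximum is for candidate F.

candidate F, M = 6.04×10⁻³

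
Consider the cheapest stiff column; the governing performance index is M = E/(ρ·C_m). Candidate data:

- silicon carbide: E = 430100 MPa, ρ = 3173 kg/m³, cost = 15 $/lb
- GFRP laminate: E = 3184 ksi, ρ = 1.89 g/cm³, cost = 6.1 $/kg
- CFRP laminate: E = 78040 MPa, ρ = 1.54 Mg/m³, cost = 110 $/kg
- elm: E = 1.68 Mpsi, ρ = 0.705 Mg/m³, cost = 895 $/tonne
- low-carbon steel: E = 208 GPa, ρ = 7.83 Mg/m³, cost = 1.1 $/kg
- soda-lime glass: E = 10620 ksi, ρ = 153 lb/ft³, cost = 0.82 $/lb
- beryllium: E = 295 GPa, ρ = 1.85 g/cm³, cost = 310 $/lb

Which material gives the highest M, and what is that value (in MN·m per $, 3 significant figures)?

Putting every candidate on a common basis:
  silicon carbide: E = 430.1 GPa, ρ = 3173 kg/m³, cost = 33.07 $/kg
  GFRP laminate: E = 21.95 GPa, ρ = 1890 kg/m³, cost = 6.100 $/kg
  CFRP laminate: E = 78.04 GPa, ρ = 1540 kg/m³, cost = 110.0 $/kg
  elm: E = 11.58 GPa, ρ = 705.0 kg/m³, cost = 0.8950 $/kg
  low-carbon steel: E = 208.0 GPa, ρ = 7830 kg/m³, cost = 1.100 $/kg
  soda-lime glass: E = 73.22 GPa, ρ = 2451 kg/m³, cost = 1.808 $/kg
  beryllium: E = 295.0 GPa, ρ = 1850 kg/m³, cost = 683.4 $/kg
  low-carbon steel: M = 24.1 MN·m per $
  elm: M = 18.4 MN·m per $
  soda-lime glass: M = 16.5 MN·m per $
  silicon carbide: M = 4.10 MN·m per $
  GFRP laminate: M = 1.90 MN·m per $
  CFRP laminate: M = 0.461 MN·m per $
  beryllium: M = 0.233 MN·m per $
Low-carbon steel has the largest M.

low-carbon steel, M = 24.1 MN·m per $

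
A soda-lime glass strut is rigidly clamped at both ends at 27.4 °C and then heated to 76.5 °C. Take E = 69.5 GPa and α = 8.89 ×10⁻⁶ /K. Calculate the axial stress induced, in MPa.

30.3 MPa

ΔT = 49.10 K. Constrained thermal stress σ = E·α·ΔT = 69.50×10³ MPa × 8.89×10⁻⁶ × 49.10 = 30.3 MPa (compressive).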